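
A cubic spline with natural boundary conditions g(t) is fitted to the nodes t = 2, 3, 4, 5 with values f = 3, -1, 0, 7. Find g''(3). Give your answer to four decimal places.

Write M_i for g''(x_i). With h_i = 1, 1, 1 and divided differences Δ_i = -4, 1, 7, the continuity of g' gives the tridiagonal system
  1·M_0 + 4·M_1 + 1·M_2 = 6(Δ_1 - Δ_0) = 30
  1·M_1 + 4·M_2 + 1·M_3 = 6(Δ_2 - Δ_1) = 36
Natural end conditions: M_0 = M_3 = 0.
Forward elimination and back-substitution give M_0 = 0, M_1 = 28/5, M_2 = 38/5, M_3 = 0.

5.6000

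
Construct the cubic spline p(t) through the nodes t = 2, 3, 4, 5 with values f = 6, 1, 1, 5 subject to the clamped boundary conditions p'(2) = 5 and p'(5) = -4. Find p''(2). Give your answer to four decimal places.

Put m_i = p'' at the i-th knot. Here h = (1, 1, 1) and Δ = (-5, 0, 4), so the interior equations h_(i-1)·m_(i-1) + 2(h_(i-1)+h_i)·m_i + h_i·m_(i+1) = 6(Δ_i − Δ_(i-1)) read
  1·m_0 + 4·m_1 + 1·m_2 = 6(Δ_1 - Δ_0) = 30
  1·m_1 + 4·m_2 + 1·m_3 = 6(Δ_2 - Δ_1) = 24
Clamped end conditions give two more equations: 2h_0·m_0 + h_0·m_1 = 6(Δ_0 - p'(2)) = -60 and h_2·m_2 + 2h_2·m_3 = 6(p'(5) - Δ_2) = -48.
Solving the tridiagonal system: m_0 = -186/5, m_1 = 72/5, m_2 = 48/5, m_3 = -144/5.

-37.2000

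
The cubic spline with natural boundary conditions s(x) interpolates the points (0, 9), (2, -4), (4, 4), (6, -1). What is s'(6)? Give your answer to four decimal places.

Let σ_i = s''(x_i). Step sizes h_i = 2, 2, 2; slopes of the chords Δ_i = (y_(i+1) - y_i)/h_i = -13/2, 4, -5/2.
  2·σ_0 + 8·σ_1 + 2·σ_2 = 6(Δ_1 - Δ_0) = 63
  2·σ_1 + 8·σ_2 + 2·σ_3 = 6(Δ_2 - Δ_1) = -39
Natural end conditions: σ_0 = σ_3 = 0.
Solving: σ_0 = 0, σ_1 = 97/10, σ_2 = -73/10, σ_3 = 0.
On [4, 6], s'(x) = b_2 + 2c_2·(x - 4) + 3d_2·(x - 4)² with b_2 = Δ_2 - h_2(2σ_2 + σ_3)/6 = 71/30, c_2 = σ_2/2 = -73/20, d_2 = (σ_3 - σ_2)/(6h_2) = 73/120. So s'(6) = -74/15.

-4.9333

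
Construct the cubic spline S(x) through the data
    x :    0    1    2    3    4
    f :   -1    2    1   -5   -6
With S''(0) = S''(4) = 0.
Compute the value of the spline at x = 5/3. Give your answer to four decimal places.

Write M_i for S''(x_i). With h_i = 1, 1, 1, 1 and divided differences Δ_i = 3, -1, -6, -1, the continuity of S' gives the tridiagonal system
  1·M_0 + 4·M_1 + 1·M_2 = 6(Δ_1 - Δ_0) = -24
  1·M_1 + 4·M_2 + 1·M_3 = 6(Δ_2 - Δ_1) = -30
  1·M_2 + 4·M_3 + 1·M_4 = 6(Δ_3 - Δ_2) = 30
Natural end conditions: M_0 = M_4 = 0.
Hence M_0 = 0, M_1 = -15/4, M_2 = -9, M_3 = 39/4, M_4 = 0.
On [1, 2], S(x) = 2 + 7/4·(x - 1) - 15/8·(x - 1)² - 7/8·(x - 1)³.
With (x - 1) = 2/3: S(5/3) = 56/27.

2.0741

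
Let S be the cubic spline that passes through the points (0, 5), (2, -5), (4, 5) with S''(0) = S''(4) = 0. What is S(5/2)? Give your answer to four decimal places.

Put M_i = S'' at the i-th knot. Here h = (2, 2) and Δ = (-5, 5), so the interior equations h_(i-1)·M_(i-1) + 2(h_(i-1)+h_i)·M_i + h_i·M_(i+1) = 6(Δ_i − Δ_(i-1)) read
  2·M_0 + 8·M_1 + 2·M_2 = 6(Δ_1 - Δ_0) = 60
Natural end conditions: M_0 = M_2 = 0.
Hence M_0 = 0, M_1 = 15/2, M_2 = 0.
On [2, 4], S(t) = -5 + 0·(t - 2) + 15/4·(t - 2)² - 5/8·(t - 2)³.
With (t - 2) = 1/2: S(5/2) = -265/64.

-4.1406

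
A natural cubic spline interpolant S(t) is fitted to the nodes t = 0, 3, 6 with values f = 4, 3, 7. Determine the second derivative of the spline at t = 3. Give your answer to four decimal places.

0.8333

With m_i denoting the second derivative at x_i, h_i = 3, 3, and Δ_i = (y_(i+1) − y_i)/h_i = -1/3, 4/3:
  3·m_0 + 12·m_1 + 3·m_2 = 6(Δ_1 - Δ_0) = 10
Natural end conditions: m_0 = m_2 = 0.
Solving the tridiagonal system: m_0 = 0, m_1 = 5/6, m_2 = 0.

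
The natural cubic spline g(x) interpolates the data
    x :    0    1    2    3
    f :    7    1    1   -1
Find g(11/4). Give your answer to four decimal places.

-0.2813

Put σ_i = g'' at the i-th knot. Here h = (1, 1, 1) and Δ = (-6, 0, -2), so the interior equations h_(i-1)·σ_(i-1) + 2(h_(i-1)+h_i)·σ_i + h_i·σ_(i+1) = 6(Δ_i − Δ_(i-1)) read
  1·σ_0 + 4·σ_1 + 1·σ_2 = 6(Δ_1 - Δ_0) = 36
  1·σ_1 + 4·σ_2 + 1·σ_3 = 6(Δ_2 - Δ_1) = -12
Natural end conditions: σ_0 = σ_3 = 0.
Solving: σ_0 = 0, σ_1 = 52/5, σ_2 = -28/5, σ_3 = 0.
On [2, 3], g(x) = 1 - 2/15·(x - 2) - 14/5·(x - 2)² + 14/15·(x - 2)³.
With (x - 2) = 3/4: g(11/4) = -9/32.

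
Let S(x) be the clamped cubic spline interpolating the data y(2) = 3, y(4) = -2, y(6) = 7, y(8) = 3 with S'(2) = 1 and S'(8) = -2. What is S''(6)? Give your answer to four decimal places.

With σ_i denoting the second derivative at x_i, h_i = 2, 2, 2, and Δ_i = (y_(i+1) − y_i)/h_i = -5/2, 9/2, -2:
  2·σ_0 + 8·σ_1 + 2·σ_2 = 6(Δ_1 - Δ_0) = 42
  2·σ_1 + 8·σ_2 + 2·σ_3 = 6(Δ_2 - Δ_1) = -39
Clamped end conditions give two more equations: 2h_0·σ_0 + h_0·σ_1 = 6(Δ_0 - S'(2)) = -21 and h_2·σ_2 + 2h_2·σ_3 = 6(S'(8) - Δ_2) = 0.
Hence σ_0 = -51/5, σ_1 = 99/10, σ_2 = -42/5, σ_3 = 21/5.

-8.4000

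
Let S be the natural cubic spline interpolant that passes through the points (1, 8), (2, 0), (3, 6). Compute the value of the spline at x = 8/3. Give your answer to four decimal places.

2.9630

Put M_i = S'' at the i-th knot. Here h = (1, 1) and Δ = (-8, 6), so the interior equations h_(i-1)·M_(i-1) + 2(h_(i-1)+h_i)·M_i + h_i·M_(i+1) = 6(Δ_i − Δ_(i-1)) read
  1·M_0 + 4·M_1 + 1·M_2 = 6(Δ_1 - Δ_0) = 84
Natural end conditions: M_0 = M_2 = 0.
Solving the tridiagonal system: M_0 = 0, M_1 = 21, M_2 = 0.
On [2, 3], S(x) = 0 - 1·(x - 2) + 21/2·(x - 2)² - 7/2·(x - 2)³.
With (x - 2) = 2/3: S(8/3) = 80/27.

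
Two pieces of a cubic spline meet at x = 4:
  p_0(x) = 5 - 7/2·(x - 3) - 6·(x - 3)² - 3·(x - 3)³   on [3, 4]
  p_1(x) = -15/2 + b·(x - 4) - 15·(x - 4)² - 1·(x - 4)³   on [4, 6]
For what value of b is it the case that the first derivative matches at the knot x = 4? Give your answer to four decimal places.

p_0'(x) = -7/2 - 12·(x - 3) - 9·(x - 3)², so p_0'(4) = -49/2. On the right, p_1'(4) = b, so b = -49/2.

-24.5000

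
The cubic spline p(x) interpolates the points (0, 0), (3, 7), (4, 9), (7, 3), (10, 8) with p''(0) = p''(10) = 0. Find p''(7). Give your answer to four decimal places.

Put M_i = p'' at the i-th knot. Here h = (3, 1, 3, 3) and Δ = (7/3, 2, -2, 5/3), so the interior equations h_(i-1)·M_(i-1) + 2(h_(i-1)+h_i)·M_i + h_i·M_(i+1) = 6(Δ_i − Δ_(i-1)) read
  3·M_0 + 8·M_1 + 1·M_2 = 6(Δ_1 - Δ_0) = -2
  1·M_1 + 8·M_2 + 3·M_3 = 6(Δ_2 - Δ_1) = -24
  3·M_2 + 12·M_3 + 3·M_4 = 6(Δ_3 - Δ_2) = 22
Natural end conditions: M_0 = M_4 = 0.
Forward elimination and back-substitution give M_0 = 0, M_1 = 5/19, M_2 = -78/19, M_3 = 163/57, M_4 = 0.

2.8596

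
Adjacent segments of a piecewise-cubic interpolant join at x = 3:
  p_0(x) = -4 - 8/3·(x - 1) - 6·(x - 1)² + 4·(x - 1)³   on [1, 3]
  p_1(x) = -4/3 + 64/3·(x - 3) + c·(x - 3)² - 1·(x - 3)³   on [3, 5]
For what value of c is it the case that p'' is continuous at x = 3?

p_0''(x) = -12 + 24·(x - 1), so p_0''(3) = 36. On the right, p_1''(3) = 2c, so c = 18.

18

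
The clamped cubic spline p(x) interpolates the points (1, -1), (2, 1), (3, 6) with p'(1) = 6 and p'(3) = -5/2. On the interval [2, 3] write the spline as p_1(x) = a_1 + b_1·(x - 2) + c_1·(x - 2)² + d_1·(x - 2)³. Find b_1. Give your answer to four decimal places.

4.3750

Let M_i = p''(x_i). Step sizes h_i = 1, 1; slopes of the chords Δ_i = (y_(i+1) - y_i)/h_i = 2, 5.
  1·M_0 + 4·M_1 + 1·M_2 = 6(Δ_1 - Δ_0) = 18
Clamped end conditions give two more equations: 2h_0·M_0 + h_0·M_1 = 6(Δ_0 - p'(1)) = -24 and h_1·M_1 + 2h_1·M_2 = 6(p'(3) - Δ_1) = -45.
Forward elimination and back-substitution give M_0 = -83/4, M_1 = 35/2, M_2 = -125/4.
On [2, 3], with p_1(x) = a_1 + b_1·(x - 2) + c_1·(x - 2)² + d_1·(x - 2)³: c_1 = M_1/2 = 35/4, d_1 = (M_2 - M_1)/(6h_1) = -65/8, b_1 = Δ_1 - h_1(2M_1 + M_2)/6 = 35/8.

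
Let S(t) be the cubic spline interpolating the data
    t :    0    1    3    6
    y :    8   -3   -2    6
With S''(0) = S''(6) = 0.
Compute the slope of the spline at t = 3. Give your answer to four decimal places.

Let M_i = S''(x_i). Step sizes h_i = 1, 2, 3; slopes of the chords Δ_i = (y_(i+1) - y_i)/h_i = -11, 1/2, 8/3.
  1·M_0 + 6·M_1 + 2·M_2 = 6(Δ_1 - Δ_0) = 69
  2·M_1 + 10·M_2 + 3·M_3 = 6(Δ_2 - Δ_1) = 13
Natural end conditions: M_0 = M_3 = 0.
Forward elimination and back-substitution give M_0 = 0, M_1 = 83/7, M_2 = -15/14, M_3 = 0.
On [3, 6], S'(t) = b_2 + 2c_2·(t - 3) + 3d_2·(t - 3)² with b_2 = Δ_2 - h_2(2M_2 + M_3)/6 = 157/42, c_2 = M_2/2 = -15/28, d_2 = (M_3 - M_2)/(6h_2) = 5/84. So S'(3) = 157/42.

3.7381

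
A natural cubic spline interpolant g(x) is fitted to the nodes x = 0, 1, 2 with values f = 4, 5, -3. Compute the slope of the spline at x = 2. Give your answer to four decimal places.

-10.2500

With m_i denoting the second derivative at x_i, h_i = 1, 1, and Δ_i = (y_(i+1) − y_i)/h_i = 1, -8:
  1·m_0 + 4·m_1 + 1·m_2 = 6(Δ_1 - Δ_0) = -54
Natural end conditions: m_0 = m_2 = 0.
Solving: m_0 = 0, m_1 = -27/2, m_2 = 0.
On [1, 2], g'(x) = b_1 + 2c_1·(x - 1) + 3d_1·(x - 1)² with b_1 = Δ_1 - h_1(2m_1 + m_2)/6 = -7/2, c_1 = m_1/2 = -27/4, d_1 = (m_2 - m_1)/(6h_1) = 9/4. So g'(2) = -41/4.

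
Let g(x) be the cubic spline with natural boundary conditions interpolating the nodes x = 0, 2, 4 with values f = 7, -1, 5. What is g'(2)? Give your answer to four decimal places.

With M_i denoting the second derivative at x_i, h_i = 2, 2, and Δ_i = (y_(i+1) − y_i)/h_i = -4, 3:
  2·M_0 + 8·M_1 + 2·M_2 = 6(Δ_1 - Δ_0) = 42
Natural end conditions: M_0 = M_2 = 0.
Hence M_0 = 0, M_1 = 21/4, M_2 = 0.
On [2, 4], g'(x) = b_1 + 2c_1·(x - 2) + 3d_1·(x - 2)² with b_1 = Δ_1 - h_1(2M_1 + M_2)/6 = -1/2, c_1 = M_1/2 = 21/8, d_1 = (M_2 - M_1)/(6h_1) = -7/16. So g'(2) = -1/2.

-0.5000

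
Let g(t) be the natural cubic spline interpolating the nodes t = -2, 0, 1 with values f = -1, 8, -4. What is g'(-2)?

10

Put σ_i = g'' at the i-th knot. Here h = (2, 1) and Δ = (9/2, -12), so the interior equations h_(i-1)·σ_(i-1) + 2(h_(i-1)+h_i)·σ_i + h_i·σ_(i+1) = 6(Δ_i − Δ_(i-1)) read
  2·σ_0 + 6·σ_1 + 1·σ_2 = 6(Δ_1 - Δ_0) = -99
Natural end conditions: σ_0 = σ_2 = 0.
Hence σ_0 = 0, σ_1 = -33/2, σ_2 = 0.
On [-2, 0], g'(t) = b_0 + 2c_0·(t + 2) + 3d_0·(t + 2)² with b_0 = Δ_0 - h_0(2σ_0 + σ_1)/6 = 10, c_0 = σ_0/2 = 0, d_0 = (σ_1 - σ_0)/(6h_0) = -11/8. So g'(-2) = 10.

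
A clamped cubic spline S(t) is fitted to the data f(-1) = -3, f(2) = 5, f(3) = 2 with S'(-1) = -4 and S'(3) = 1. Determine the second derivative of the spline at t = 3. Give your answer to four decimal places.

17.5000

Put M_i = S'' at the i-th knot. Here h = (3, 1) and Δ = (8/3, -3), so the interior equations h_(i-1)·M_(i-1) + 2(h_(i-1)+h_i)·M_i + h_i·M_(i+1) = 6(Δ_i − Δ_(i-1)) read
  3·M_0 + 8·M_1 + 1·M_2 = 6(Δ_1 - Δ_0) = -34
Clamped end conditions give two more equations: 2h_0·M_0 + h_0·M_1 = 6(Δ_0 - S'(-1)) = 40 and h_1·M_1 + 2h_1·M_2 = 6(S'(3) - Δ_1) = 24.
Solving the tridiagonal system: M_0 = 73/6, M_1 = -11, M_2 = 35/2.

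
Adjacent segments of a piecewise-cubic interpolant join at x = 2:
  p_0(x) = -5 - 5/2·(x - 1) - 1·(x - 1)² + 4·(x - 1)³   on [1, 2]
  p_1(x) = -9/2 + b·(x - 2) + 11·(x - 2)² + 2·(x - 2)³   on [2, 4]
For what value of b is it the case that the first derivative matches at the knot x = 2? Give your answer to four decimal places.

p_0'(x) = -5/2 - 2·(x - 1) + 12·(x - 1)², so p_0'(2) = 15/2. On the right, p_1'(2) = b, so b = 15/2.

7.5000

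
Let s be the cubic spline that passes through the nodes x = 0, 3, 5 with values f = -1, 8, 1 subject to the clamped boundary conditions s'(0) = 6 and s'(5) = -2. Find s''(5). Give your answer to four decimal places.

4.5500

Write m_i for s''(x_i). With h_i = 3, 2 and divided differences Δ_i = 3, -7/2, the continuity of s' gives the tridiagonal system
  3·m_0 + 10·m_1 + 2·m_2 = 6(Δ_1 - Δ_0) = -39
Clamped end conditions give two more equations: 2h_0·m_0 + h_0·m_1 = 6(Δ_0 - s'(0)) = -18 and h_1·m_1 + 2h_1·m_2 = 6(s'(5) - Δ_1) = 9.
Solving the tridiagonal system: m_0 = -7/10, m_1 = -23/5, m_2 = 91/20.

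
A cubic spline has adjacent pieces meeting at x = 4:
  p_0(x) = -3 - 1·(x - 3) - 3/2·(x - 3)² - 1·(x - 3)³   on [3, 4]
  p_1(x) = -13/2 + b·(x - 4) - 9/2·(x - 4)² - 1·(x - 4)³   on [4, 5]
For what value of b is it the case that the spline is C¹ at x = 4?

p_0'(x) = -1 - 3·(x - 3) - 3·(x - 3)², so p_0'(4) = -7. On the right, p_1'(4) = b, so b = -7.

-7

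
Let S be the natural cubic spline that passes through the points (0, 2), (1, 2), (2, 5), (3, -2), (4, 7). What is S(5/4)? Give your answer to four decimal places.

Put M_i = S'' at the i-th knot. Here h = (1, 1, 1, 1) and Δ = (0, 3, -7, 9), so the interior equations h_(i-1)·M_(i-1) + 2(h_(i-1)+h_i)·M_i + h_i·M_(i+1) = 6(Δ_i − Δ_(i-1)) read
  1·M_0 + 4·M_1 + 1·M_2 = 6(Δ_1 - Δ_0) = 18
  1·M_1 + 4·M_2 + 1·M_3 = 6(Δ_2 - Δ_1) = -60
  1·M_2 + 4·M_3 + 1·M_4 = 6(Δ_3 - Δ_2) = 96
Natural end conditions: M_0 = M_4 = 0.
Solving the tridiagonal system: M_0 = 0, M_1 = 303/28, M_2 = -177/7, M_3 = 849/28, M_4 = 0.
On [1, 2], S(x) = 2 + 101/28·(x - 1) + 303/56·(x - 1)² - 337/56·(x - 1)³.
With (x - 1) = 1/4: S(5/4) = 11275/3584.

3.1459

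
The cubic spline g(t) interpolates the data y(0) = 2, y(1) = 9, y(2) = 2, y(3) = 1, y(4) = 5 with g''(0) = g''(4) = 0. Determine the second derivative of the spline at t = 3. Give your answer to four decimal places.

Let m_i = g''(x_i). Step sizes h_i = 1, 1, 1, 1; slopes of the chords Δ_i = (y_(i+1) - y_i)/h_i = 7, -7, -1, 4.
  1·m_0 + 4·m_1 + 1·m_2 = 6(Δ_1 - Δ_0) = -84
  1·m_1 + 4·m_2 + 1·m_3 = 6(Δ_2 - Δ_1) = 36
  1·m_2 + 4·m_3 + 1·m_4 = 6(Δ_3 - Δ_2) = 30
Natural end conditions: m_0 = m_4 = 0.
Solving the tridiagonal system: m_0 = 0, m_1 = -687/28, m_2 = 99/7, m_3 = 111/28, m_4 = 0.

3.9643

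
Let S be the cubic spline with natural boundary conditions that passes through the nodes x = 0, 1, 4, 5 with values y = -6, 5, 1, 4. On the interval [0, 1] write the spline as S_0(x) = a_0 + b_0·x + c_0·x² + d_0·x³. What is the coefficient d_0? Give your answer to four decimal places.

Write σ_i for S''(x_i). With h_i = 1, 3, 1 and divided differences Δ_i = 11, -4/3, 3, the continuity of S' gives the tridiagonal system
  1·σ_0 + 8·σ_1 + 3·σ_2 = 6(Δ_1 - Δ_0) = -74
  3·σ_1 + 8·σ_2 + 1·σ_3 = 6(Δ_2 - Δ_1) = 26
Natural end conditions: σ_0 = σ_3 = 0.
Forward elimination and back-substitution give σ_0 = 0, σ_1 = -134/11, σ_2 = 86/11, σ_3 = 0.
On [0, 1], with S_0(x) = a_0 + b_0·x + c_0·x² + d_0·x³: c_0 = σ_0/2 = 0, d_0 = (σ_1 - σ_0)/(6h_0) = -67/33, b_0 = Δ_0 - h_0(2σ_0 + σ_1)/6 = 430/33.

-2.0303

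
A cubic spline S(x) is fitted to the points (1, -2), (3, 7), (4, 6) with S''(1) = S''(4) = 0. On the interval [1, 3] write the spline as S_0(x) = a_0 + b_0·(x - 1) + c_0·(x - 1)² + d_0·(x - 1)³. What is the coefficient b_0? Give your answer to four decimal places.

Write m_i for S''(x_i). With h_i = 2, 1 and divided differences Δ_i = 9/2, -1, the continuity of S' gives the tridiagonal system
  2·m_0 + 6·m_1 + 1·m_2 = 6(Δ_1 - Δ_0) = -33
Natural end conditions: m_0 = m_2 = 0.
Forward elimination and back-substitution give m_0 = 0, m_1 = -11/2, m_2 = 0.
On [1, 3], with S_0(x) = a_0 + b_0·(x - 1) + c_0·(x - 1)² + d_0·(x - 1)³: c_0 = m_0/2 = 0, d_0 = (m_1 - m_0)/(6h_0) = -11/24, b_0 = Δ_0 - h_0(2m_0 + m_1)/6 = 19/3.

6.3333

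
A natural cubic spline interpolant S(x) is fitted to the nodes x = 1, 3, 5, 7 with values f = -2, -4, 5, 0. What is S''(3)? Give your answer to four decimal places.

5.8000

With σ_i denoting the second derivative at x_i, h_i = 2, 2, 2, and Δ_i = (y_(i+1) − y_i)/h_i = -1, 9/2, -5/2:
  2·σ_0 + 8·σ_1 + 2·σ_2 = 6(Δ_1 - Δ_0) = 33
  2·σ_1 + 8·σ_2 + 2·σ_3 = 6(Δ_2 - Δ_1) = -42
Natural end conditions: σ_0 = σ_3 = 0.
Solving: σ_0 = 0, σ_1 = 29/5, σ_2 = -67/10, σ_3 = 0.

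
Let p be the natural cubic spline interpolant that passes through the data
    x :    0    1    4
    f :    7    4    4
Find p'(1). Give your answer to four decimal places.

Let m_i = p''(x_i). Step sizes h_i = 1, 3; slopes of the chords Δ_i = (y_(i+1) - y_i)/h_i = -3, 0.
  1·m_0 + 8·m_1 + 3·m_2 = 6(Δ_1 - Δ_0) = 18
Natural end conditions: m_0 = m_2 = 0.
Solving the tridiagonal system: m_0 = 0, m_1 = 9/4, m_2 = 0.
On [1, 4], p'(x) = b_1 + 2c_1·(x - 1) + 3d_1·(x - 1)² with b_1 = Δ_1 - h_1(2m_1 + m_2)/6 = -9/4, c_1 = m_1/2 = 9/8, d_1 = (m_2 - m_1)/(6h_1) = -1/8. So p'(1) = -9/4.

-2.2500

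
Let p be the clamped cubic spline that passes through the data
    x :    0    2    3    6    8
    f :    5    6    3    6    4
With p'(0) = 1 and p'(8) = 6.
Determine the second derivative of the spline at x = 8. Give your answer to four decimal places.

Put M_i = p'' at the i-th knot. Here h = (2, 1, 3, 2) and Δ = (1/2, -3, 1, -1), so the interior equations h_(i-1)·M_(i-1) + 2(h_(i-1)+h_i)·M_i + h_i·M_(i+1) = 6(Δ_i − Δ_(i-1)) read
  2·M_0 + 6·M_1 + 1·M_2 = 6(Δ_1 - Δ_0) = -21
  1·M_1 + 8·M_2 + 3·M_3 = 6(Δ_2 - Δ_1) = 24
  3·M_2 + 10·M_3 + 2·M_4 = 6(Δ_3 - Δ_2) = -12
Clamped end conditions give two more equations: 2h_0·M_0 + h_0·M_1 = 6(Δ_0 - p'(0)) = -3 and h_3·M_3 + 2h_3·M_4 = 6(p'(8) - Δ_3) = 42.
Solving the tridiagonal system: M_0 = 241/136, M_1 = -343/68, M_2 = 389/68, M_3 = -379/68, M_4 = 1807/136.

13.2868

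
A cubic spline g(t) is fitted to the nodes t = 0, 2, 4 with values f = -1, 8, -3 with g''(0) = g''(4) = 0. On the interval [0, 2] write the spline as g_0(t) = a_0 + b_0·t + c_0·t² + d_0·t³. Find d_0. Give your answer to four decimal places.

-0.6250

Put σ_i = g'' at the i-th knot. Here h = (2, 2) and Δ = (9/2, -11/2), so the interior equations h_(i-1)·σ_(i-1) + 2(h_(i-1)+h_i)·σ_i + h_i·σ_(i+1) = 6(Δ_i − Δ_(i-1)) read
  2·σ_0 + 8·σ_1 + 2·σ_2 = 6(Δ_1 - Δ_0) = -60
Natural end conditions: σ_0 = σ_2 = 0.
Solving the tridiagonal system: σ_0 = 0, σ_1 = -15/2, σ_2 = 0.
On [0, 2], with g_0(t) = a_0 + b_0·t + c_0·t² + d_0·t³: c_0 = σ_0/2 = 0, d_0 = (σ_1 - σ_0)/(6h_0) = -5/8, b_0 = Δ_0 - h_0(2σ_0 + σ_1)/6 = 7.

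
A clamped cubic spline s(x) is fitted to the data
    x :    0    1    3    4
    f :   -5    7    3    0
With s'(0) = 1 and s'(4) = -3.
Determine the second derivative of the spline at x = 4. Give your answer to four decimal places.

-3.8286

Write σ_i for s''(x_i). With h_i = 1, 2, 1 and divided differences Δ_i = 12, -2, -3, the continuity of s' gives the tridiagonal system
  1·σ_0 + 6·σ_1 + 2·σ_2 = 6(Δ_1 - Δ_0) = -84
  2·σ_1 + 6·σ_2 + 1·σ_3 = 6(Δ_2 - Δ_1) = -6
Clamped end conditions give two more equations: 2h_0·σ_0 + h_0·σ_1 = 6(Δ_0 - s'(0)) = 66 and h_2·σ_2 + 2h_2·σ_3 = 6(s'(4) - Δ_2) = 0.
Forward elimination and back-substitution give σ_0 = 1576/35, σ_1 = -842/35, σ_2 = 268/35, σ_3 = -134/35.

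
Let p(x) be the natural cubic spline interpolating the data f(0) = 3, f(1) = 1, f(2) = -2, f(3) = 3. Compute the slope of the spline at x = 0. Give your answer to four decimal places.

Write M_i for p''(x_i). With h_i = 1, 1, 1 and divided differences Δ_i = -2, -3, 5, the continuity of p' gives the tridiagonal system
  1·M_0 + 4·M_1 + 1·M_2 = 6(Δ_1 - Δ_0) = -6
  1·M_1 + 4·M_2 + 1·M_3 = 6(Δ_2 - Δ_1) = 48
Natural end conditions: M_0 = M_3 = 0.
Forward elimination and back-substitution give M_0 = 0, M_1 = -24/5, M_2 = 66/5, M_3 = 0.
On [0, 1], p'(x) = b_0 + 2c_0·x + 3d_0·x² with b_0 = Δ_0 - h_0(2M_0 + M_1)/6 = -6/5, c_0 = M_0/2 = 0, d_0 = (M_1 - M_0)/(6h_0) = -4/5. So p'(0) = -6/5.

-1.2000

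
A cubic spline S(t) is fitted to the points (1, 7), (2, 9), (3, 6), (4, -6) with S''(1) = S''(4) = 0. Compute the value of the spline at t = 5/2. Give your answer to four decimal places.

8.5500

Let M_i = S''(x_i). Step sizes h_i = 1, 1, 1; slopes of the chords Δ_i = (y_(i+1) - y_i)/h_i = 2, -3, -12.
  1·M_0 + 4·M_1 + 1·M_2 = 6(Δ_1 - Δ_0) = -30
  1·M_1 + 4·M_2 + 1·M_3 = 6(Δ_2 - Δ_1) = -54
Natural end conditions: M_0 = M_3 = 0.
Hence M_0 = 0, M_1 = -22/5, M_2 = -62/5, M_3 = 0.
On [2, 3], S(t) = 9 + 8/15·(t - 2) - 11/5·(t - 2)² - 4/3·(t - 2)³.
With (t - 2) = 1/2: S(5/2) = 171/20.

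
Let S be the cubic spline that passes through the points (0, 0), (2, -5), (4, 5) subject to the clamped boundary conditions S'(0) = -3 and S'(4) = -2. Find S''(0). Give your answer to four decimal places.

Let M_i = S''(x_i). Step sizes h_i = 2, 2; slopes of the chords Δ_i = (y_(i+1) - y_i)/h_i = -5/2, 5.
  2·M_0 + 8·M_1 + 2·M_2 = 6(Δ_1 - Δ_0) = 45
Clamped end conditions give two more equations: 2h_0·M_0 + h_0·M_1 = 6(Δ_0 - S'(0)) = 3 and h_1·M_1 + 2h_1·M_2 = 6(S'(4) - Δ_1) = -42.
Solving the tridiagonal system: M_0 = -37/8, M_1 = 43/4, M_2 = -127/8.

-4.6250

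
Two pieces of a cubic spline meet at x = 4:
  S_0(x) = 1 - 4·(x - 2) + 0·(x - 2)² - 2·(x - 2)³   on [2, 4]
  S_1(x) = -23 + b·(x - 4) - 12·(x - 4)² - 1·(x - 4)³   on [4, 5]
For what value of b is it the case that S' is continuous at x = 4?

-28

S_0'(x) = -4 + 0·(x - 2) - 6·(x - 2)², so S_0'(4) = -28. On the right, S_1'(4) = b, so b = -28.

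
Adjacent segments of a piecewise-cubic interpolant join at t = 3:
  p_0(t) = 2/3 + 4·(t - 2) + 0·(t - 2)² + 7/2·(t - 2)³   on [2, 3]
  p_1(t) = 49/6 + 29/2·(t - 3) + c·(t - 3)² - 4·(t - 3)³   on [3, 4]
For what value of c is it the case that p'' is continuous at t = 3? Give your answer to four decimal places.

10.5000

p_0''(t) = 0 + 21·(t - 2), so p_0''(3) = 21. On the right, p_1''(3) = 2c, so c = 21/2.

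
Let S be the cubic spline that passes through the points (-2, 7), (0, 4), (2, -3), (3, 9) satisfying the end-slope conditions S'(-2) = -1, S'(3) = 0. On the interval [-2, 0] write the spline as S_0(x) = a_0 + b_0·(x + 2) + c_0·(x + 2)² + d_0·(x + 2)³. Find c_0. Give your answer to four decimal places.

1.9130

Let M_i = S''(x_i). Step sizes h_i = 2, 2, 1; slopes of the chords Δ_i = (y_(i+1) - y_i)/h_i = -3/2, -7/2, 12.
  2·M_0 + 8·M_1 + 2·M_2 = 6(Δ_1 - Δ_0) = -12
  2·M_1 + 6·M_2 + 1·M_3 = 6(Δ_2 - Δ_1) = 93
Clamped end conditions give two more equations: 2h_0·M_0 + h_0·M_1 = 6(Δ_0 - S'(-2)) = -3 and h_2·M_2 + 2h_2·M_3 = 6(S'(3) - Δ_2) = -72.
Hence M_0 = 88/23, M_1 = -421/46, M_2 = 616/23, M_3 = -1136/23.
On [-2, 0], with S_0(x) = a_0 + b_0·(x + 2) + c_0·(x + 2)² + d_0·(x + 2)³: c_0 = M_0/2 = 44/23, d_0 = (M_1 - M_0)/(6h_0) = -199/184, b_0 = Δ_0 - h_0(2M_0 + M_1)/6 = -1.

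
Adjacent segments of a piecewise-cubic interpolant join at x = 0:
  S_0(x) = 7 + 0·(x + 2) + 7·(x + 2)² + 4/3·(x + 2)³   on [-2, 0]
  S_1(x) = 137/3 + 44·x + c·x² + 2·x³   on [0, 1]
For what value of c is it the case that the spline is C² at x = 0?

15

S_0''(x) = 14 + 8·(x + 2), so S_0''(0) = 30. On the right, S_1''(0) = 2c, so c = 15.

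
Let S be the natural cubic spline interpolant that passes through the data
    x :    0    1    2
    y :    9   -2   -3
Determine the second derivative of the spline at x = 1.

Write M_i for S''(x_i). With h_i = 1, 1 and divided differences Δ_i = -11, -1, the continuity of S' gives the tridiagonal system
  1·M_0 + 4·M_1 + 1·M_2 = 6(Δ_1 - Δ_0) = 60
Natural end conditions: M_0 = M_2 = 0.
Hence M_0 = 0, M_1 = 15, M_2 = 0.

15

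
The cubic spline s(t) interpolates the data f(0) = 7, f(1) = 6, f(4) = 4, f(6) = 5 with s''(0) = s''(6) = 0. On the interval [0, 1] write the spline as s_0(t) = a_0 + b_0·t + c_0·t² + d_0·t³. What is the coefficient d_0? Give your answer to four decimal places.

With M_i denoting the second derivative at x_i, h_i = 1, 3, 2, and Δ_i = (y_(i+1) − y_i)/h_i = -1, -2/3, 1/2:
  1·M_0 + 8·M_1 + 3·M_2 = 6(Δ_1 - Δ_0) = 2
  3·M_1 + 10·M_2 + 2·M_3 = 6(Δ_2 - Δ_1) = 7
Natural end conditions: M_0 = M_3 = 0.
Solving the tridiagonal system: M_0 = 0, M_1 = -1/71, M_2 = 50/71, M_3 = 0.
On [0, 1], with s_0(t) = a_0 + b_0·t + c_0·t² + d_0·t³: c_0 = M_0/2 = 0, d_0 = (M_1 - M_0)/(6h_0) = -1/426, b_0 = Δ_0 - h_0(2M_0 + M_1)/6 = -425/426.

-0.0023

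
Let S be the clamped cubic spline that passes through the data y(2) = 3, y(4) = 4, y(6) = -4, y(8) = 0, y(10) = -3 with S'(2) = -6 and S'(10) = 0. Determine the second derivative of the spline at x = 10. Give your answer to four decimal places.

Let M_i = S''(x_i). Step sizes h_i = 2, 2, 2, 2; slopes of the chords Δ_i = (y_(i+1) - y_i)/h_i = 1/2, -4, 2, -3/2.
  2·M_0 + 8·M_1 + 2·M_2 = 6(Δ_1 - Δ_0) = -27
  2·M_1 + 8·M_2 + 2·M_3 = 6(Δ_2 - Δ_1) = 36
  2·M_2 + 8·M_3 + 2·M_4 = 6(Δ_3 - Δ_2) = -21
Clamped end conditions give two more equations: 2h_0·M_0 + h_0·M_1 = 6(Δ_0 - S'(2)) = 39 and h_3·M_3 + 2h_3·M_4 = 6(S'(10) - Δ_3) = 9.
Solving: M_0 = 57/4, M_1 = -9, M_2 = 33/4, M_3 = -6, M_4 = 21/4.

5.2500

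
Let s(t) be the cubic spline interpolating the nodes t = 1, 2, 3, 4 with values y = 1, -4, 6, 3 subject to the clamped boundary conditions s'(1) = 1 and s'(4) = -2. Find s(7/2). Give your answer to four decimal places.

Put M_i = s'' at the i-th knot. Here h = (1, 1, 1) and Δ = (-5, 10, -3), so the interior equations h_(i-1)·M_(i-1) + 2(h_(i-1)+h_i)·M_i + h_i·M_(i+1) = 6(Δ_i − Δ_(i-1)) read
  1·M_0 + 4·M_1 + 1·M_2 = 6(Δ_1 - Δ_0) = 90
  1·M_1 + 4·M_2 + 1·M_3 = 6(Δ_2 - Δ_1) = -78
Clamped end conditions give two more equations: 2h_0·M_0 + h_0·M_1 = 6(Δ_0 - s'(1)) = -36 and h_2·M_2 + 2h_2·M_3 = 6(s'(4) - Δ_2) = 6.
Forward elimination and back-substitution give M_0 = -192/5, M_1 = 204/5, M_2 = -174/5, M_3 = 102/5.
On [3, 4], s(t) = 6 + 26/5·(t - 3) - 87/5·(t - 3)² + 46/5·(t - 3)³.
With (t - 3) = 1/2: s(7/2) = 27/5.

5.4000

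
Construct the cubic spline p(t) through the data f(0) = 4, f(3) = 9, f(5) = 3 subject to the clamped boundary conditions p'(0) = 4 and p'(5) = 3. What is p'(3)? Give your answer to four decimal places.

With M_i denoting the second derivative at x_i, h_i = 3, 2, and Δ_i = (y_(i+1) − y_i)/h_i = 5/3, -3:
  3·M_0 + 10·M_1 + 2·M_2 = 6(Δ_1 - Δ_0) = -28
Clamped end conditions give two more equations: 2h_0·M_0 + h_0·M_1 = 6(Δ_0 - p'(0)) = -14 and h_1·M_1 + 2h_1·M_2 = 6(p'(5) - Δ_1) = 36.
Solving the tridiagonal system: M_0 = 4/15, M_1 = -26/5, M_2 = 58/5.
On [3, 5], p'(t) = b_1 + 2c_1·(t - 3) + 3d_1·(t - 3)² with b_1 = Δ_1 - h_1(2M_1 + M_2)/6 = -17/5, c_1 = M_1/2 = -13/5, d_1 = (M_2 - M_1)/(6h_1) = 7/5. So p'(3) = -17/5.

-3.4000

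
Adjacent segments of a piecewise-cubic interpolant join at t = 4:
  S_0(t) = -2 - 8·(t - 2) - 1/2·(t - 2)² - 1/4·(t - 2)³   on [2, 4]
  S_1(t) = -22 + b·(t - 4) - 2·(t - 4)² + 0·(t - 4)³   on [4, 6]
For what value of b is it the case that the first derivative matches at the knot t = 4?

S_0'(t) = -8 - 1·(t - 2) - 3/4·(t - 2)², so S_0'(4) = -13. On the right, S_1'(4) = b, so b = -13.

-13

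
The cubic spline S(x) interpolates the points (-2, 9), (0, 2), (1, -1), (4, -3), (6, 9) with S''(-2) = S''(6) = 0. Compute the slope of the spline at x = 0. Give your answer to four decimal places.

-3.1907

Let m_i = S''(x_i). Step sizes h_i = 2, 1, 3, 2; slopes of the chords Δ_i = (y_(i+1) - y_i)/h_i = -7/2, -3, -2/3, 6.
  2·m_0 + 6·m_1 + 1·m_2 = 6(Δ_1 - Δ_0) = 3
  1·m_1 + 8·m_2 + 3·m_3 = 6(Δ_2 - Δ_1) = 14
  3·m_2 + 10·m_3 + 2·m_4 = 6(Δ_3 - Δ_2) = 40
Natural end conditions: m_0 = m_4 = 0.
Solving: m_0 = 0, m_1 = 193/416, m_2 = 45/208, m_3 = 1637/416, m_4 = 0.
On [0, 1], S'(x) = b_1 + 2c_1·x + 3d_1·x² with b_1 = Δ_1 - h_1(2m_1 + m_2)/6 = -1991/624, c_1 = m_1/2 = 193/832, d_1 = (m_2 - m_1)/(6h_1) = -103/2496. So S'(0) = -1991/624.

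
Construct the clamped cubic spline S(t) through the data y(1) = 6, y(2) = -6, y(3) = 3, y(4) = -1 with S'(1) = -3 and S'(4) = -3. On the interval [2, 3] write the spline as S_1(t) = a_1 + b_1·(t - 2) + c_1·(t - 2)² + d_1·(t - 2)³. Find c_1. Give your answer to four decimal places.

Write M_i for S''(x_i). With h_i = 1, 1, 1 and divided differences Δ_i = -12, 9, -4, the continuity of S' gives the tridiagonal system
  1·M_0 + 4·M_1 + 1·M_2 = 6(Δ_1 - Δ_0) = 126
  1·M_1 + 4·M_2 + 1·M_3 = 6(Δ_2 - Δ_1) = -78
Clamped end conditions give two more equations: 2h_0·M_0 + h_0·M_1 = 6(Δ_0 - S'(1)) = -54 and h_2·M_2 + 2h_2·M_3 = 6(S'(4) - Δ_2) = 6.
Forward elimination and back-substitution give M_0 = -272/5, M_1 = 274/5, M_2 = -194/5, M_3 = 112/5.
On [2, 3], with S_1(t) = a_1 + b_1·(t - 2) + c_1·(t - 2)² + d_1·(t - 2)³: c_1 = M_1/2 = 137/5, d_1 = (M_2 - M_1)/(6h_1) = -78/5, b_1 = Δ_1 - h_1(2M_1 + M_2)/6 = -14/5.

27.4000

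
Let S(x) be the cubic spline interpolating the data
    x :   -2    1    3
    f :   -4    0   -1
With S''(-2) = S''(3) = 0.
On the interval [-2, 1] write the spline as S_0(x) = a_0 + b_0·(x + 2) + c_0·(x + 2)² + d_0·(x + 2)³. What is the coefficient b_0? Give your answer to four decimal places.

With M_i denoting the second derivative at x_i, h_i = 3, 2, and Δ_i = (y_(i+1) − y_i)/h_i = 4/3, -1/2:
  3·M_0 + 10·M_1 + 2·M_2 = 6(Δ_1 - Δ_0) = -11
Natural end conditions: M_0 = M_2 = 0.
Forward elimination and back-substitution give M_0 = 0, M_1 = -11/10, M_2 = 0.
On [-2, 1], with S_0(x) = a_0 + b_0·(x + 2) + c_0·(x + 2)² + d_0·(x + 2)³: c_0 = M_0/2 = 0, d_0 = (M_1 - M_0)/(6h_0) = -11/180, b_0 = Δ_0 - h_0(2M_0 + M_1)/6 = 113/60.

1.8833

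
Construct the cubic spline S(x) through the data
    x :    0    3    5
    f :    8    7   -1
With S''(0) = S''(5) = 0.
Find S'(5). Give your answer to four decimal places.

Let M_i = S''(x_i). Step sizes h_i = 3, 2; slopes of the chords Δ_i = (y_(i+1) - y_i)/h_i = -1/3, -4.
  3·M_0 + 10·M_1 + 2·M_2 = 6(Δ_1 - Δ_0) = -22
Natural end conditions: M_0 = M_2 = 0.
Solving the tridiagonal system: M_0 = 0, M_1 = -11/5, M_2 = 0.
On [3, 5], S'(x) = b_1 + 2c_1·(x - 3) + 3d_1·(x - 3)² with b_1 = Δ_1 - h_1(2M_1 + M_2)/6 = -38/15, c_1 = M_1/2 = -11/10, d_1 = (M_2 - M_1)/(6h_1) = 11/60. So S'(5) = -71/15.

-4.7333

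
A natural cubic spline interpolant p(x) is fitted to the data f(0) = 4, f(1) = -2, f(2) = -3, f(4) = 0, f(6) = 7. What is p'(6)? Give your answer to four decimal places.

3.9286

Let M_i = p''(x_i). Step sizes h_i = 1, 1, 2, 2; slopes of the chords Δ_i = (y_(i+1) - y_i)/h_i = -6, -1, 3/2, 7/2.
  1·M_0 + 4·M_1 + 1·M_2 = 6(Δ_1 - Δ_0) = 30
  1·M_1 + 6·M_2 + 2·M_3 = 6(Δ_2 - Δ_1) = 15
  2·M_2 + 8·M_3 + 2·M_4 = 6(Δ_3 - Δ_2) = 12
Natural end conditions: M_0 = M_4 = 0.
Hence M_0 = 0, M_1 = 51/7, M_2 = 6/7, M_3 = 9/7, M_4 = 0.
On [4, 6], p'(x) = b_3 + 2c_3·(x - 4) + 3d_3·(x - 4)² with b_3 = Δ_3 - h_3(2M_3 + M_4)/6 = 37/14, c_3 = M_3/2 = 9/14, d_3 = (M_4 - M_3)/(6h_3) = -3/28. So p'(6) = 55/14.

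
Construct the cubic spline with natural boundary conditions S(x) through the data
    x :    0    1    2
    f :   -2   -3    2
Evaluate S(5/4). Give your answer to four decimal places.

Let M_i = S''(x_i). Step sizes h_i = 1, 1; slopes of the chords Δ_i = (y_(i+1) - y_i)/h_i = -1, 5.
  1·M_0 + 4·M_1 + 1·M_2 = 6(Δ_1 - Δ_0) = 36
Natural end conditions: M_0 = M_2 = 0.
Hence M_0 = 0, M_1 = 9, M_2 = 0.
On [1, 2], S(x) = -3 + 2·(x - 1) + 9/2·(x - 1)² - 3/2·(x - 1)³.
With (x - 1) = 1/4: S(5/4) = -287/128.

-2.2422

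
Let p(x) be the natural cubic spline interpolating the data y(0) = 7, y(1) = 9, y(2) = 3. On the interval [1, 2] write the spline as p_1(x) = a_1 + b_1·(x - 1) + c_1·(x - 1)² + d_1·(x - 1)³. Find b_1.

With M_i denoting the second derivative at x_i, h_i = 1, 1, and Δ_i = (y_(i+1) − y_i)/h_i = 2, -6:
  1·M_0 + 4·M_1 + 1·M_2 = 6(Δ_1 - Δ_0) = -48
Natural end conditions: M_0 = M_2 = 0.
Solving the tridiagonal system: M_0 = 0, M_1 = -12, M_2 = 0.
On [1, 2], with p_1(x) = a_1 + b_1·(x - 1) + c_1·(x - 1)² + d_1·(x - 1)³: c_1 = M_1/2 = -6, d_1 = (M_2 - M_1)/(6h_1) = 2, b_1 = Δ_1 - h_1(2M_1 + M_2)/6 = -2.

-2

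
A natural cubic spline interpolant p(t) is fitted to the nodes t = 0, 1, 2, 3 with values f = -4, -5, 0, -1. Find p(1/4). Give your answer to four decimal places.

With σ_i denoting the second derivative at x_i, h_i = 1, 1, 1, and Δ_i = (y_(i+1) − y_i)/h_i = -1, 5, -1:
  1·σ_0 + 4·σ_1 + 1·σ_2 = 6(Δ_1 - Δ_0) = 36
  1·σ_1 + 4·σ_2 + 1·σ_3 = 6(Δ_2 - Δ_1) = -36
Natural end conditions: σ_0 = σ_3 = 0.
Hence σ_0 = 0, σ_1 = 12, σ_2 = -12, σ_3 = 0.
On [0, 1], p(t) = -4 - 3·t + 0·t² + 2·t³.
With t = 1/4: p(1/4) = -151/32.

-4.7188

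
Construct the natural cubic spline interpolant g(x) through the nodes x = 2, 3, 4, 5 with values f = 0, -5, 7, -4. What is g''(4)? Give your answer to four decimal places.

With M_i denoting the second derivative at x_i, h_i = 1, 1, 1, and Δ_i = (y_(i+1) − y_i)/h_i = -5, 12, -11:
  1·M_0 + 4·M_1 + 1·M_2 = 6(Δ_1 - Δ_0) = 102
  1·M_1 + 4·M_2 + 1·M_3 = 6(Δ_2 - Δ_1) = -138
Natural end conditions: M_0 = M_3 = 0.
Hence M_0 = 0, M_1 = 182/5, M_2 = -218/5, M_3 = 0.

-43.6000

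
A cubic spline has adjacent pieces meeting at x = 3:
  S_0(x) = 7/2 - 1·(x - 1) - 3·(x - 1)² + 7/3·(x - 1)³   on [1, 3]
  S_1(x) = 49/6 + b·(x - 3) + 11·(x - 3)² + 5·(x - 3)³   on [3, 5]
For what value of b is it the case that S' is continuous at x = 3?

S_0'(x) = -1 - 6·(x - 1) + 7·(x - 1)², so S_0'(3) = 15. On the right, S_1'(3) = b, so b = 15.

15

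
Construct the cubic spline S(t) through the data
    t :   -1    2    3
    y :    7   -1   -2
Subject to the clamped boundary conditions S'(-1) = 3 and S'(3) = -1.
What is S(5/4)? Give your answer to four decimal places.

1.5684

Write m_i for S''(x_i). With h_i = 3, 1 and divided differences Δ_i = -8/3, -1, the continuity of S' gives the tridiagonal system
  3·m_0 + 8·m_1 + 1·m_2 = 6(Δ_1 - Δ_0) = 10
Clamped end conditions give two more equations: 2h_0·m_0 + h_0·m_1 = 6(Δ_0 - S'(-1)) = -34 and h_1·m_1 + 2h_1·m_2 = 6(S'(3) - Δ_1) = 0.
Solving the tridiagonal system: m_0 = -95/12, m_1 = 9/2, m_2 = -9/4.
On [-1, 2], S(t) = 7 + 3·(t + 1) - 95/24·(t + 1)² + 149/216·(t + 1)³.
With (t + 1) = 9/4: S(5/4) = 803/512.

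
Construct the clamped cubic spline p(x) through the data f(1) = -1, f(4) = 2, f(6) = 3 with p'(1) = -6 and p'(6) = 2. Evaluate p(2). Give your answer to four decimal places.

-3.2556

Put m_i = p'' at the i-th knot. Here h = (3, 2) and Δ = (1, 1/2), so the interior equations h_(i-1)·m_(i-1) + 2(h_(i-1)+h_i)·m_i + h_i·m_(i+1) = 6(Δ_i − Δ_(i-1)) read
  3·m_0 + 10·m_1 + 2·m_2 = 6(Δ_1 - Δ_0) = -3
Clamped end conditions give two more equations: 2h_0·m_0 + h_0·m_1 = 6(Δ_0 - p'(1)) = 42 and h_1·m_1 + 2h_1·m_2 = 6(p'(6) - Δ_1) = 9.
Solving: m_0 = 89/10, m_1 = -19/5, m_2 = 83/20.
On [1, 4], p(x) = -1 - 6·(x - 1) + 89/20·(x - 1)² - 127/180·(x - 1)³.
With (x - 1) = 1: p(2) = -293/90.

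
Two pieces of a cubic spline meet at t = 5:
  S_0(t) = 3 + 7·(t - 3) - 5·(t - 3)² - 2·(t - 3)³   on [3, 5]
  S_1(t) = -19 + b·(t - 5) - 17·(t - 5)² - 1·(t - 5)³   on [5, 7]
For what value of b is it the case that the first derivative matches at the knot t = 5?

-37

S_0'(t) = 7 - 10·(t - 3) - 6·(t - 3)², so S_0'(5) = -37. On the right, S_1'(5) = b, so b = -37.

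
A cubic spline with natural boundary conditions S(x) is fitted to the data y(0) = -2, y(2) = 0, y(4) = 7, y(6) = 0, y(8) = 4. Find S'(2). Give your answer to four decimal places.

Let M_i = S''(x_i). Step sizes h_i = 2, 2, 2, 2; slopes of the chords Δ_i = (y_(i+1) - y_i)/h_i = 1, 7/2, -7/2, 2.
  2·M_0 + 8·M_1 + 2·M_2 = 6(Δ_1 - Δ_0) = 15
  2·M_1 + 8·M_2 + 2·M_3 = 6(Δ_2 - Δ_1) = -42
  2·M_2 + 8·M_3 + 2·M_4 = 6(Δ_3 - Δ_2) = 33
Natural end conditions: M_0 = M_4 = 0.
Solving: M_0 = 0, M_1 = 213/56, M_2 = -54/7, M_3 = 339/56, M_4 = 0.
On [2, 4], S'(x) = b_1 + 2c_1·(x - 2) + 3d_1·(x - 2)² with b_1 = Δ_1 - h_1(2M_1 + M_2)/6 = 99/28, c_1 = M_1/2 = 213/112, d_1 = (M_2 - M_1)/(6h_1) = -215/224. So S'(2) = 99/28.

3.5357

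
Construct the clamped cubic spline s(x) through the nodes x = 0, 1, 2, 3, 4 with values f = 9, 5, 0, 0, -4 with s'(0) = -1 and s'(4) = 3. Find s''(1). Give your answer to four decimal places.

-2.6429

With M_i denoting the second derivative at x_i, h_i = 1, 1, 1, 1, and Δ_i = (y_(i+1) − y_i)/h_i = -4, -5, 0, -4:
  1·M_0 + 4·M_1 + 1·M_2 = 6(Δ_1 - Δ_0) = -6
  1·M_1 + 4·M_2 + 1·M_3 = 6(Δ_2 - Δ_1) = 30
  1·M_2 + 4·M_3 + 1·M_4 = 6(Δ_3 - Δ_2) = -24
Clamped end conditions give two more equations: 2h_0·M_0 + h_0·M_1 = 6(Δ_0 - s'(0)) = -18 and h_3·M_3 + 2h_3·M_4 = 6(s'(4) - Δ_3) = 42.
Hence M_0 = -215/28, M_1 = -37/14, M_2 = 49/4, M_3 = -229/14, M_4 = 817/28.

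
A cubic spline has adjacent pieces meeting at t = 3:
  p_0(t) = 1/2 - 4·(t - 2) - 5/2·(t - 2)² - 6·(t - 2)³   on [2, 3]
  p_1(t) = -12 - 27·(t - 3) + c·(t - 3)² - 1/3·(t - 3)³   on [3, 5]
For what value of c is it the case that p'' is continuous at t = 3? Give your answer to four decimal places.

-20.5000

p_0''(t) = -5 - 36·(t - 2), so p_0''(3) = -41. On the right, p_1''(3) = 2c, so c = -41/2.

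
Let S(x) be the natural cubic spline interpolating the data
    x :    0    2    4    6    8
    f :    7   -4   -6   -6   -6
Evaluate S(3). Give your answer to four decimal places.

Put m_i = S'' at the i-th knot. Here h = (2, 2, 2, 2) and Δ = (-11/2, -1, 0, 0), so the interior equations h_(i-1)·m_(i-1) + 2(h_(i-1)+h_i)·m_i + h_i·m_(i+1) = 6(Δ_i − Δ_(i-1)) read
  2·m_0 + 8·m_1 + 2·m_2 = 6(Δ_1 - Δ_0) = 27
  2·m_1 + 8·m_2 + 2·m_3 = 6(Δ_2 - Δ_1) = 6
  2·m_2 + 8·m_3 + 2·m_4 = 6(Δ_3 - Δ_2) = 0
Natural end conditions: m_0 = m_4 = 0.
Solving the tridiagonal system: m_0 = 0, m_1 = 381/112, m_2 = -3/28, m_3 = 3/112, m_4 = 0.
On [2, 4], S(x) = -4 - 181/56·(x - 2) + 381/224·(x - 2)² - 131/448·(x - 2)³.
With (x - 2) = 1: S(3) = -2609/448.

-5.8237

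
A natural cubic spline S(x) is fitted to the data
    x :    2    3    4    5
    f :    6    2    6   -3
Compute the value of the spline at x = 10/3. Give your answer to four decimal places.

3.4074

Write M_i for S''(x_i). With h_i = 1, 1, 1 and divided differences Δ_i = -4, 4, -9, the continuity of S' gives the tridiagonal system
  1·M_0 + 4·M_1 + 1·M_2 = 6(Δ_1 - Δ_0) = 48
  1·M_1 + 4·M_2 + 1·M_3 = 6(Δ_2 - Δ_1) = -78
Natural end conditions: M_0 = M_3 = 0.
Forward elimination and back-substitution give M_0 = 0, M_1 = 18, M_2 = -24, M_3 = 0.
On [3, 4], S(x) = 2 + 2·(x - 3) + 9·(x - 3)² - 7·(x - 3)³.
With (x - 3) = 1/3: S(10/3) = 92/27.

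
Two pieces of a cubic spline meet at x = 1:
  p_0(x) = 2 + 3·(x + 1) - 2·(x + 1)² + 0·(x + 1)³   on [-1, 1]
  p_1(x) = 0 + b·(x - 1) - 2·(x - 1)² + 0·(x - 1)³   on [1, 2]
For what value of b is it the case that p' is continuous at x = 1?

p_0'(x) = 3 - 4·(x + 1) + 0·(x + 1)², so p_0'(1) = -5. On the right, p_1'(1) = b, so b = -5.

-5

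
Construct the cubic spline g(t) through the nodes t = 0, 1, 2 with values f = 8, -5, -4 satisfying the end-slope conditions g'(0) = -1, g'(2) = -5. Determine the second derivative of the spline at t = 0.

-59

Write m_i for g''(x_i). With h_i = 1, 1 and divided differences Δ_i = -13, 1, the continuity of g' gives the tridiagonal system
  1·m_0 + 4·m_1 + 1·m_2 = 6(Δ_1 - Δ_0) = 84
Clamped end conditions give two more equations: 2h_0·m_0 + h_0·m_1 = 6(Δ_0 - g'(0)) = -72 and h_1·m_1 + 2h_1·m_2 = 6(g'(2) - Δ_1) = -36.
Solving: m_0 = -59, m_1 = 46, m_2 = -41.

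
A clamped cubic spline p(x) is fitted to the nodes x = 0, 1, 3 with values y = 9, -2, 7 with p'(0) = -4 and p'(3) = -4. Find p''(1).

Put M_i = p'' at the i-th knot. Here h = (1, 2) and Δ = (-11, 9/2), so the interior equations h_(i-1)·M_(i-1) + 2(h_(i-1)+h_i)·M_i + h_i·M_(i+1) = 6(Δ_i − Δ_(i-1)) read
  1·M_0 + 6·M_1 + 2·M_2 = 6(Δ_1 - Δ_0) = 93
Clamped end conditions give two more equations: 2h_0·M_0 + h_0·M_1 = 6(Δ_0 - p'(0)) = -42 and h_1·M_1 + 2h_1·M_2 = 6(p'(3) - Δ_1) = -51.
Forward elimination and back-substitution give M_0 = -73/2, M_1 = 31, M_2 = -113/4.

31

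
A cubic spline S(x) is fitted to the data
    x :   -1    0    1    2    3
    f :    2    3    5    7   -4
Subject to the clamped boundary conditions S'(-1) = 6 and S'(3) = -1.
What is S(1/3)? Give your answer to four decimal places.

With σ_i denoting the second derivative at x_i, h_i = 1, 1, 1, 1, and Δ_i = (y_(i+1) − y_i)/h_i = 1, 2, 2, -11:
  1·σ_0 + 4·σ_1 + 1·σ_2 = 6(Δ_1 - Δ_0) = 6
  1·σ_1 + 4·σ_2 + 1·σ_3 = 6(Δ_2 - Δ_1) = 0
  1·σ_2 + 4·σ_3 + 1·σ_4 = 6(Δ_3 - Δ_2) = -78
Clamped end conditions give two more equations: 2h_0·σ_0 + h_0·σ_1 = 6(Δ_0 - S'(-1)) = -30 and h_3·σ_3 + 2h_3·σ_4 = 6(S'(3) - Δ_3) = 60.
Forward elimination and back-substitution give σ_0 = -475/28, σ_1 = 55/14, σ_2 = 29/4, σ_3 = -461/14, σ_4 = 1301/28.
On [0, 1], S(x) = 3 - 29/56·x + 55/28·x² + 31/56·x³.
With x = 1/3: S(1/3) = 1159/378.

3.0661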